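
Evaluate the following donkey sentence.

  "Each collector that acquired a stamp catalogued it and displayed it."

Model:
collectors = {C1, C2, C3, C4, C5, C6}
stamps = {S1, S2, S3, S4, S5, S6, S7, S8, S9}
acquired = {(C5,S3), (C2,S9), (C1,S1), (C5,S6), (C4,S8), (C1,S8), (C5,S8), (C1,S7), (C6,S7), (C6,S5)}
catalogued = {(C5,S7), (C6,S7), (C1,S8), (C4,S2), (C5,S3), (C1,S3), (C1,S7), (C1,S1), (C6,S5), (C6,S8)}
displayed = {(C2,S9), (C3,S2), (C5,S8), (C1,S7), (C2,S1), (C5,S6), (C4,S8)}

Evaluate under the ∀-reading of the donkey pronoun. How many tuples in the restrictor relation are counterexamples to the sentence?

"it" takes "a stamp" as antecedent — a donkey pronoun bound across the clause boundary.
Strong reading: for every (c,s) with acquired(c,s), catalogued(c,s) ∧ displayed(c,s).
Restrictor pairs: (C1,S1) ✗  (C1,S7) ✓  (C1,S8) ✗  (C2,S9) ✗  (C4,S8) ✗  (C5,S3) ✗  (C5,S6) ✗  (C5,S8) ✗  (C6,S5) ✗  (C6,S7) ✗
Counterexamples (restrictor pairs failing the scope): 9.

9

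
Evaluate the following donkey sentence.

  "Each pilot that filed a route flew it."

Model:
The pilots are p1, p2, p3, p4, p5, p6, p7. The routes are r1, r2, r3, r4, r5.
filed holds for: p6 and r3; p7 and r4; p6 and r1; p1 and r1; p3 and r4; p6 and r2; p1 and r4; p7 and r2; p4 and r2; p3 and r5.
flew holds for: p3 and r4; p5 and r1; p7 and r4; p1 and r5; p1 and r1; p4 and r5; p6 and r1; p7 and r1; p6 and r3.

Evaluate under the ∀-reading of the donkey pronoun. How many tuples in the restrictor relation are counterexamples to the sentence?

"it" takes "a route" as antecedent — a donkey pronoun bound across the clause boundary.
Strong reading: for every (p,r) with filed(p,r), flew(p,r).
Restrictor pairs: (p1,r1) ✓  (p1,r4) ✗  (p3,r4) ✓  (p3,r5) ✗  (p4,r2) ✗  (p6,r1) ✓  (p6,r2) ✗  (p6,r3) ✓  (p7,r2) ✗  (p7,r4) ✓
Counterexamples (restrictor pairs failing the scope): 5.

5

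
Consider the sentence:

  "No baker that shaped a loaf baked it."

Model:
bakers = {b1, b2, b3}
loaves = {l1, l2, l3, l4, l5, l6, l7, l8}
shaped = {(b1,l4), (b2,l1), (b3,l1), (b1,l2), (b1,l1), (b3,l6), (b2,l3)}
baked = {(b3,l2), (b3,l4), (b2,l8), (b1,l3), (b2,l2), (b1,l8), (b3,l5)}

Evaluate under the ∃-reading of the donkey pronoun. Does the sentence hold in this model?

True

"it" takes "a loaf" as antecedent — a donkey pronoun bound across the clause boundary.
Truth condition: for no (b,l) with shaped(b,l) does baked(b,l) hold.
Restrictor pairs — does the scope hold? (b1,l1):fails  (b1,l2):fails  (b1,l4):fails  (b2,l1):fails  (b2,l3):fails  (b3,l1):fails  (b3,l6):fails
Scope holds for no restrictor pair, so the sentence is true.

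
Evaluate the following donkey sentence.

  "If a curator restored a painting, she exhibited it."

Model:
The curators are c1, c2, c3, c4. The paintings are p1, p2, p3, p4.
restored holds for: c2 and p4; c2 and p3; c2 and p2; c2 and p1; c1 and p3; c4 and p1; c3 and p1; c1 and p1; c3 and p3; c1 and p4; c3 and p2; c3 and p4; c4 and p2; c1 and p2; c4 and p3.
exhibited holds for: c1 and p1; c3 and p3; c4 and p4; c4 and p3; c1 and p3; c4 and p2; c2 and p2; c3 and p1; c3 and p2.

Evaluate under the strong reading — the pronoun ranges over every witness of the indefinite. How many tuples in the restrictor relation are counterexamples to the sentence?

7

"it" takes "a painting" as antecedent — a donkey pronoun bound across the clause boundary.
Strong reading: for every (c,p) with restored(c,p), exhibited(c,p).
Restrictor pairs: (c1,p1) ✓  (c1,p2) ✗  (c1,p3) ✓  (c1,p4) ✗  (c2,p1) ✗  (c2,p2) ✓  (c2,p3) ✗  (c2,p4) ✗  (c3,p1) ✓  (c3,p2) ✓  (c3,p3) ✓  (c3,p4) ✗  (c4,p1) ✗  (c4,p2) ✓  (c4,p3) ✓
Counterexamples (restrictor pairs failing the scope): 7.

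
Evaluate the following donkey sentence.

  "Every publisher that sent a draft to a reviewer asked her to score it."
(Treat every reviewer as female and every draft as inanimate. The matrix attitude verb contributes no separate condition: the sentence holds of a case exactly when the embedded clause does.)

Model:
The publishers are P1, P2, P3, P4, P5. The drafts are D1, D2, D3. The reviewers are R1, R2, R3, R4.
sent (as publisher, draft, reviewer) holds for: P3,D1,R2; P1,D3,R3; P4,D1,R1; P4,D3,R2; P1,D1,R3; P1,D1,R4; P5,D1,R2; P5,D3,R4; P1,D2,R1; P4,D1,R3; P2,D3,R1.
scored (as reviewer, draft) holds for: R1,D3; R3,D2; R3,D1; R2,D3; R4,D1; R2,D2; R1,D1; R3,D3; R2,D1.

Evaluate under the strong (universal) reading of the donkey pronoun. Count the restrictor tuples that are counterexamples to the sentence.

"her" takes "a reviewer" as antecedent and "it" takes "a draft"; both are donkey pronouns co-varying with the restrictor.
Strong reading: for every (p,d,r) with sent(p,d,r), scored(r,d).
Restrictor triples: (P1,D1,R3)→scored(R3,D1) ✓  (P1,D1,R4)→scored(R4,D1) ✓  (P1,D2,R1)→scored(R1,D2) ✗  (P1,D3,R3)→scored(R3,D3) ✓  (P2,D3,R1)→scored(R1,D3) ✓  (P3,D1,R2)→scored(R2,D1) ✓  (P4,D1,R1)→scored(R1,D1) ✓  (P4,D1,R3)→scored(R3,D1) ✓  (P4,D3,R2)→scored(R2,D3) ✓  (P5,D1,R2)→scored(R2,D1) ✓  (P5,D3,R4)→scored(R4,D3) ✗
Counterexamples (restrictor triples failing the scope): 2.

2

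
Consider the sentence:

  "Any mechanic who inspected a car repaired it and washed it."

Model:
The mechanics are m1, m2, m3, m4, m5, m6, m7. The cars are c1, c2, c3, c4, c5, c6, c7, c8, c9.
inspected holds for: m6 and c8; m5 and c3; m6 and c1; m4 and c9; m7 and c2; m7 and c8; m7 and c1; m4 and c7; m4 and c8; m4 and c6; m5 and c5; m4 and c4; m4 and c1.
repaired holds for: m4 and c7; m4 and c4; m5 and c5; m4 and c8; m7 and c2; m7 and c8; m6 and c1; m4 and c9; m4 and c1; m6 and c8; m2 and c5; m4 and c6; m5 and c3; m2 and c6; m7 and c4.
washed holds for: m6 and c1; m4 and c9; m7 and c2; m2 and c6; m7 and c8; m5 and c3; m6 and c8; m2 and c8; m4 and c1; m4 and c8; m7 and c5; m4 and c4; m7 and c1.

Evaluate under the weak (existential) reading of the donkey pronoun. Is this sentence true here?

True

"it" takes "a car" as antecedent — a donkey pronoun bound across the clause boundary.
Weak reading: every mechanic m with some inspected-car has at least one inspected-car c such that repaired(m,c) ∧ washed(m,c).
Per mechanic: m4:✓  m5:✓  m6:✓  m7:✓
Every mechanic in the restrictor has a witness.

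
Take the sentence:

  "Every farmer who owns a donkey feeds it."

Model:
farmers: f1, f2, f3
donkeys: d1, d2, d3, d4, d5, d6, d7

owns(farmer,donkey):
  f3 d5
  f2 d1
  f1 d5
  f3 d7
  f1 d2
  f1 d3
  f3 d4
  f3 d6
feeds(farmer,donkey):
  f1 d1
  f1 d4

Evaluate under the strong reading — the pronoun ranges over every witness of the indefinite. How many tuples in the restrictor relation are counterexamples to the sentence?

"it" takes "a donkey" as antecedent — a donkey pronoun bound across the clause boundary.
Strong reading: for every (f,d) with owns(f,d), feeds(f,d).
Restrictor pairs: (f1,d2) ✗  (f1,d3) ✗  (f1,d5) ✗  (f2,d1) ✗  (f3,d4) ✗  (f3,d5) ✗  (f3,d6) ✗  (f3,d7) ✗
Counterexamples (restrictor pairs failing the scope): 8.

8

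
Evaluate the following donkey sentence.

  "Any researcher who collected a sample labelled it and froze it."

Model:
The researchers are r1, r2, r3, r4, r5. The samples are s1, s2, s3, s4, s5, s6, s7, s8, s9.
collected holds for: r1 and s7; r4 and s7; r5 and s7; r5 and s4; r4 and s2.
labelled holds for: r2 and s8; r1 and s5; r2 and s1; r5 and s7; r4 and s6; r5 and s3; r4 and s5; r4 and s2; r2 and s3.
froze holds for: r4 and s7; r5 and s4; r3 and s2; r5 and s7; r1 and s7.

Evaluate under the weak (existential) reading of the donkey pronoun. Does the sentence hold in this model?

"it" takes "a sample" as antecedent — a donkey pronoun bound across the clause boundary.
Weak reading: every researcher r with some collected-sample has at least one collected-sample s such that labelled(r,s) ∧ froze(r,s).
Per researcher: r1:✗  r4:✗  r5:✓
r1 has no witness among its collected-samples.

False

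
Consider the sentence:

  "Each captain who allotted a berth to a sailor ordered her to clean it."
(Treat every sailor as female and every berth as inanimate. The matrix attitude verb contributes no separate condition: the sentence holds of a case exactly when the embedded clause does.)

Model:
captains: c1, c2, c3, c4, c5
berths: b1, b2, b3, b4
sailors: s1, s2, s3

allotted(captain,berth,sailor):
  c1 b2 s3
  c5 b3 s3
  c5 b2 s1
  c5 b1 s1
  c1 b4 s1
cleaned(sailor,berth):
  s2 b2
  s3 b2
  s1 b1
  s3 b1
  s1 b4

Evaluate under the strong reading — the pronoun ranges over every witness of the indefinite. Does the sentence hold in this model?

"her" takes "a sailor" as antecedent and "it" takes "a berth"; both are donkey pronouns co-varying with the restrictor.
Strong reading: for every (c,b,s) with allotted(c,b,s), cleaned(s,b).
Restrictor triples: (c1,b2,s3)→cleaned(s3,b2) ✓  (c1,b4,s1)→cleaned(s1,b4) ✓  (c5,b1,s1)→cleaned(s1,b1) ✓  (c5,b2,s1)→cleaned(s1,b2) ✗  (c5,b3,s3)→cleaned(s3,b3) ✗
Counterexample: (c5,b2,s1) — cleaned(s1,b2) does not hold.

False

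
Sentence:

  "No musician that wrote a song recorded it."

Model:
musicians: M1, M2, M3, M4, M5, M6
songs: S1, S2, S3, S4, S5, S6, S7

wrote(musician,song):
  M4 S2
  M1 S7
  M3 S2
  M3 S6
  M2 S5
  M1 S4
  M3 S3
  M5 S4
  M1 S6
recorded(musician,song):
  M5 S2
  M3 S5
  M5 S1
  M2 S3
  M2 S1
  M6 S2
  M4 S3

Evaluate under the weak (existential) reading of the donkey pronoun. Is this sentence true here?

"it" takes "a song" as antecedent — a donkey pronoun bound across the clause boundary.
Truth condition: for no (m,s) with wrote(m,s) does recorded(m,s) hold.
Restrictor pairs — does the scope hold? (M1,S4):fails  (M1,S6):fails  (M1,S7):fails  (M2,S5):fails  (M3,S2):fails  (M3,S3):fails  (M3,S6):fails  (M4,S2):fails  (M5,S4):fails
Scope holds for no restrictor pair, so the sentence is true.

True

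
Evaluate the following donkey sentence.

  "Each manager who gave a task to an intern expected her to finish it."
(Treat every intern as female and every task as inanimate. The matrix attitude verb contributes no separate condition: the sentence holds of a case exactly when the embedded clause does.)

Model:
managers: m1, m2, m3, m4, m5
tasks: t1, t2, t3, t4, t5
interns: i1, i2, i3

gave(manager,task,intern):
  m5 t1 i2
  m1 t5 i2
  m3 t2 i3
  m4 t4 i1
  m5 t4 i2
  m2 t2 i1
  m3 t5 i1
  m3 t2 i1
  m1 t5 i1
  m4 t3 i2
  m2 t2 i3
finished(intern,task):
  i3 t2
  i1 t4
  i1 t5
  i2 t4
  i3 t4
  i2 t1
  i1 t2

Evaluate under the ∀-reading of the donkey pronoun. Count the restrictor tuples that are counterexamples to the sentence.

"her" takes "an intern" as antecedent and "it" takes "a task"; both are donkey pronouns co-varying with the restrictor.
Strong reading: for every (m,t,i) with gave(m,t,i), finished(i,t).
Restrictor triples: (m1,t5,i1)→finished(i1,t5) ✓  (m1,t5,i2)→finished(i2,t5) ✗  (m2,t2,i1)→finished(i1,t2) ✓  (m2,t2,i3)→finished(i3,t2) ✓  (m3,t2,i1)→finished(i1,t2) ✓  (m3,t2,i3)→finished(i3,t2) ✓  (m3,t5,i1)→finished(i1,t5) ✓  (m4,t3,i2)→finished(i2,t3) ✗  (m4,t4,i1)→finished(i1,t4) ✓  (m5,t1,i2)→finished(i2,t1) ✓  (m5,t4,i2)→finished(i2,t4) ✓
Counterexamples (restrictor triples failing the scope): 2.

2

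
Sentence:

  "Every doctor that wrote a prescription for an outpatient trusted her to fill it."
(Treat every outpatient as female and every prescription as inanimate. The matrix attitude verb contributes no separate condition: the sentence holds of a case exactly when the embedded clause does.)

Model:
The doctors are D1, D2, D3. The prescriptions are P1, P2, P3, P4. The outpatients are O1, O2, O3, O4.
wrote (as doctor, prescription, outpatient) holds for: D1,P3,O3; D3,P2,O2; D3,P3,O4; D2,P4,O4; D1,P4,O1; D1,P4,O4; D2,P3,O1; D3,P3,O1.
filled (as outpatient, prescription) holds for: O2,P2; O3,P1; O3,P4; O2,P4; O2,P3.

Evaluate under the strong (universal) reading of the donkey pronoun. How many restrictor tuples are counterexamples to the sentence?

7

"her" takes "an outpatient" as antecedent and "it" takes "a prescription"; both are donkey pronouns co-varying with the restrictor.
Strong reading: for every (d,p,o) with wrote(d,p,o), filled(o,p).
Restrictor triples: (D1,P3,O3)→filled(O3,P3) ✗  (D1,P4,O1)→filled(O1,P4) ✗  (D1,P4,O4)→filled(O4,P4) ✗  (D2,P3,O1)→filled(O1,P3) ✗  (D2,P4,O4)→filled(O4,P4) ✗  (D3,P2,O2)→filled(O2,P2) ✓  (D3,P3,O1)→filled(O1,P3) ✗  (D3,P3,O4)→filled(O4,P3) ✗
Counterexamples (restrictor triples failing the scope): 7.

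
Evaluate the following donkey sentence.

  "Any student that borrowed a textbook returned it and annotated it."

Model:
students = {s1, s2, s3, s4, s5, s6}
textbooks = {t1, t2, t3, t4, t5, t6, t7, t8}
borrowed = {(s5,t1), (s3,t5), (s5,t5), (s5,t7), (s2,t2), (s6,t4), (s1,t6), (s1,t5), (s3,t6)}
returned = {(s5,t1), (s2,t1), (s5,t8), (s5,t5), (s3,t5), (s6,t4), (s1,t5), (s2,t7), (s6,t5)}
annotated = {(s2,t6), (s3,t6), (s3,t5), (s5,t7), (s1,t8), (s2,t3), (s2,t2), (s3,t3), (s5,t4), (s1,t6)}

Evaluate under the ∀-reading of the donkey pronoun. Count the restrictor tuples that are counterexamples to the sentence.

8

"it" takes "a textbook" as antecedent — a donkey pronoun bound across the clause boundary.
Strong reading: for every (s,t) with borrowed(s,t), returned(s,t) ∧ annotated(s,t).
Restrictor pairs: (s1,t5) ✗  (s1,t6) ✗  (s2,t2) ✗  (s3,t5) ✓  (s3,t6) ✗  (s5,t1) ✗  (s5,t5) ✗  (s5,t7) ✗  (s6,t4) ✗
Counterexamples (restrictor pairs failing the scope): 8.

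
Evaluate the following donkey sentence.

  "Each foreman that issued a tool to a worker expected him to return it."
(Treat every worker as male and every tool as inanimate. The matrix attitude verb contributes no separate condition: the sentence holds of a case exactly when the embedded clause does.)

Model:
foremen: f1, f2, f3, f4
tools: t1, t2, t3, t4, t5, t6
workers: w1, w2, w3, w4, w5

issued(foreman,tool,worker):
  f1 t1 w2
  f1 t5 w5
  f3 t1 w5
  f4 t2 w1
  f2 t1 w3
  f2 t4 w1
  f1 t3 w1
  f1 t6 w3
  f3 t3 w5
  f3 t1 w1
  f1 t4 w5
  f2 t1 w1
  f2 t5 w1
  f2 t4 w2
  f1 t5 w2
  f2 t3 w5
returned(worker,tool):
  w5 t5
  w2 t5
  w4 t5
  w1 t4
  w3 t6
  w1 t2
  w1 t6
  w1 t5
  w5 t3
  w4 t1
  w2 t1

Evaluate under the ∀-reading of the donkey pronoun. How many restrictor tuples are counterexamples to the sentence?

7

"him" takes "a worker" as antecedent and "it" takes "a tool"; both are donkey pronouns co-varying with the restrictor.
Strong reading: for every (f,t,w) with issued(f,t,w), returned(w,t).
Restrictor triples: (f1,t1,w2)→returned(w2,t1) ✓  (f1,t3,w1)→returned(w1,t3) ✗  (f1,t4,w5)→returned(w5,t4) ✗  (f1,t5,w2)→returned(w2,t5) ✓  (f1,t5,w5)→returned(w5,t5) ✓  (f1,t6,w3)→returned(w3,t6) ✓  (f2,t1,w1)→returned(w1,t1) ✗  (f2,t1,w3)→returned(w3,t1) ✗  (f2,t3,w5)→returned(w5,t3) ✓  (f2,t4,w1)→returned(w1,t4) ✓  (f2,t4,w2)→returned(w2,t4) ✗  (f2,t5,w1)→returned(w1,t5) ✓  (f3,t1,w1)→returned(w1,t1) ✗  (f3,t1,w5)→returned(w5,t1) ✗  (f3,t3,w5)→returned(w5,t3) ✓  (f4,t2,w1)→returned(w1,t2) ✓
Counterexamples (restrictor triples failing the scope): 7.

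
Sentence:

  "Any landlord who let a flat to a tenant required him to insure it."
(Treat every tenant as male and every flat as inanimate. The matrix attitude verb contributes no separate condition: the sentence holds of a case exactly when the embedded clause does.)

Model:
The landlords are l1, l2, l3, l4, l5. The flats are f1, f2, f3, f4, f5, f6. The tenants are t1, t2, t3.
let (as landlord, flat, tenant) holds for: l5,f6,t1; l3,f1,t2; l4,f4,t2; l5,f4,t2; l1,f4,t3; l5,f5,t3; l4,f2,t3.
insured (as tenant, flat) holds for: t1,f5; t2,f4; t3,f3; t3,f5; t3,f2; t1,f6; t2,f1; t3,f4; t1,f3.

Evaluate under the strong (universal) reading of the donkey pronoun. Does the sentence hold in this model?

True

"him" takes "a tenant" as antecedent and "it" takes "a flat"; both are donkey pronouns co-varying with the restrictor.
Strong reading: for every (l,f,t) with let(l,f,t), insured(t,f).
Restrictor triples: (l1,f4,t3)→insured(t3,f4) ✓  (l3,f1,t2)→insured(t2,f1) ✓  (l4,f2,t3)→insured(t3,f2) ✓  (l4,f4,t2)→insured(t2,f4) ✓  (l5,f4,t2)→insured(t2,f4) ✓  (l5,f5,t3)→insured(t3,f5) ✓  (l5,f6,t1)→insured(t1,f6) ✓
Every restrictor triple satisfies the scope.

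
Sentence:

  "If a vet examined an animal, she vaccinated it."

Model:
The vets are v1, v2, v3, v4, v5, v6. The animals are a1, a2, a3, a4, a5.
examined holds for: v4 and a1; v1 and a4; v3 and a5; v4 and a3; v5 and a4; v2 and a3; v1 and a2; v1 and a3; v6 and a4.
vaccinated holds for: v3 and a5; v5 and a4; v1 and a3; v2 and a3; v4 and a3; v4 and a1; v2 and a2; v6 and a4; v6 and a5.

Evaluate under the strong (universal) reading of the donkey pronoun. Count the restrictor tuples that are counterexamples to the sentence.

2

"it" takes "an animal" as antecedent — a donkey pronoun bound across the clause boundary.
Strong reading: for every (v,a) with examined(v,a), vaccinated(v,a).
Restrictor pairs: (v1,a2) ✗  (v1,a3) ✓  (v1,a4) ✗  (v2,a3) ✓  (v3,a5) ✓  (v4,a1) ✓  (v4,a3) ✓  (v5,a4) ✓  (v6,a4) ✓
Counterexamples (restrictor pairs failing the scope): 2.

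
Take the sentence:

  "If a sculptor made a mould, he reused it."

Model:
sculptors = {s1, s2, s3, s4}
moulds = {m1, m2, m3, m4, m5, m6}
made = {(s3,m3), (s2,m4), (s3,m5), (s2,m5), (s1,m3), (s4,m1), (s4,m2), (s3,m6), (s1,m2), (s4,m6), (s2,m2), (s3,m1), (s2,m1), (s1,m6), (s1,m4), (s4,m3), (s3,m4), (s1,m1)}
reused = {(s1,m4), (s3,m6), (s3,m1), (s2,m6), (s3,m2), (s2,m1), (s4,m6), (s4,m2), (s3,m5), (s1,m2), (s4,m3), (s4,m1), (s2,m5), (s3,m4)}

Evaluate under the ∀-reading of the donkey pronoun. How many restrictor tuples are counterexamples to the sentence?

6

"it" takes "a mould" as antecedent — a donkey pronoun bound across the clause boundary.
Strong reading: for every (s,m) with made(s,m), reused(s,m).
Restrictor pairs: (s1,m1) ✗  (s1,m2) ✓  (s1,m3) ✗  (s1,m4) ✓  (s1,m6) ✗  (s2,m1) ✓  (s2,m2) ✗  (s2,m4) ✗  (s2,m5) ✓  (s3,m1) ✓  (s3,m3) ✗  (s3,m4) ✓  (s3,m5) ✓  (s3,m6) ✓  (s4,m1) ✓  (s4,m2) ✓  (s4,m3) ✓  (s4,m6) ✓
Counterexamples (restrictor pairs failing the scope): 6.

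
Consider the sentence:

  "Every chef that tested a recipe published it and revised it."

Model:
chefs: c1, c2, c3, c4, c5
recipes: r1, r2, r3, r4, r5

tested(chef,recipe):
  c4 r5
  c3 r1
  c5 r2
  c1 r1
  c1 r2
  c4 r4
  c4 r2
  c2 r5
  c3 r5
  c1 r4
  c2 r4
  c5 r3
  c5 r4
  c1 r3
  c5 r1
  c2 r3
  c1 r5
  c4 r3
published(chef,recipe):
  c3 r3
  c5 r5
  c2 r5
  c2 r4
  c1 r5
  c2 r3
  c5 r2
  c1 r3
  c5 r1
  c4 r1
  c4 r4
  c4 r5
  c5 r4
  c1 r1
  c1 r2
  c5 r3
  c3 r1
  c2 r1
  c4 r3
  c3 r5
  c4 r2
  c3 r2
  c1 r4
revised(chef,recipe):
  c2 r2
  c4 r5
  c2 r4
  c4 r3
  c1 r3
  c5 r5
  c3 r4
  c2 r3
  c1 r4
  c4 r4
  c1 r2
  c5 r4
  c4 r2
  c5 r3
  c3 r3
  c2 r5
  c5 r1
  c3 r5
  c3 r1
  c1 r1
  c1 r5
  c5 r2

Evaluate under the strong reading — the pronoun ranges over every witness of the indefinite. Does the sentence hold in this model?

"it" takes "a recipe" as antecedent — a donkey pronoun bound across the clause boundary.
Strong reading: for every (c,r) with tested(c,r), published(c,r) ∧ revised(c,r).
Restrictor pairs: (c1,r1) ✓  (c1,r2) ✓  (c1,r3) ✓  (c1,r4) ✓  (c1,r5) ✓  (c2,r3) ✓  (c2,r4) ✓  (c2,r5) ✓  (c3,r1) ✓  (c3,r5) ✓  (c4,r2) ✓  (c4,r3) ✓  (c4,r4) ✓  (c4,r5) ✓  (c5,r1) ✓  (c5,r2) ✓  (c5,r3) ✓  (c5,r4) ✓
Every restrictor pair satisfies the scope.

True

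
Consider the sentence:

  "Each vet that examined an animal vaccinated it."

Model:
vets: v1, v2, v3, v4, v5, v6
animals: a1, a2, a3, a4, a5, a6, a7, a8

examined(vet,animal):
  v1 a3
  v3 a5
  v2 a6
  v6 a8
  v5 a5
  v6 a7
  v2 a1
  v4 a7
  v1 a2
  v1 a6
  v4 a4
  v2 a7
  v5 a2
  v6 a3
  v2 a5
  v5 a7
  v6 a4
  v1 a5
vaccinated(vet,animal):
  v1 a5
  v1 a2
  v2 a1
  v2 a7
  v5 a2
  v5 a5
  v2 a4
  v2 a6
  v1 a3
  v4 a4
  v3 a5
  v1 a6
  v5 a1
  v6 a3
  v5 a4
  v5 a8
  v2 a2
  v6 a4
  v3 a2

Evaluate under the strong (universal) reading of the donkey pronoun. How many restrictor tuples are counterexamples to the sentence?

5

"it" takes "an animal" as antecedent — a donkey pronoun bound across the clause boundary.
Strong reading: for every (v,a) with examined(v,a), vaccinated(v,a).
Restrictor pairs: (v1,a2) ✓  (v1,a3) ✓  (v1,a5) ✓  (v1,a6) ✓  (v2,a1) ✓  (v2,a5) ✗  (v2,a6) ✓  (v2,a7) ✓  (v3,a5) ✓  (v4,a4) ✓  (v4,a7) ✗  (v5,a2) ✓  (v5,a5) ✓  (v5,a7) ✗  (v6,a3) ✓  (v6,a4) ✓  (v6,a7) ✗  (v6,a8) ✗
Counterexamples (restrictor pairs failing the scope): 5.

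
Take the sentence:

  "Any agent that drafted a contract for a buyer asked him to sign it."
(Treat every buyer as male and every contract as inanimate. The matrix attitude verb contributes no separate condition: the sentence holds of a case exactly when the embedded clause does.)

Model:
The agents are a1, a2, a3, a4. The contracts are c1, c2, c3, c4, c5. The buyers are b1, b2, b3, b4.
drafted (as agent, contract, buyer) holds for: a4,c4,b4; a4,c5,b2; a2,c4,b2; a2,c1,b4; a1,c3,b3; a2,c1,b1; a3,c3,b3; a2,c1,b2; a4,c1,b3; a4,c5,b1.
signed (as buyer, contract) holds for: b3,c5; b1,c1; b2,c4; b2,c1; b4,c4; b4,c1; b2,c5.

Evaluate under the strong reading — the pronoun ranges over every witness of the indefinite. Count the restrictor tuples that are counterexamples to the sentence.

"him" takes "a buyer" as antecedent and "it" takes "a contract"; both are donkey pronouns co-varying with the restrictor.
Strong reading: for every (a,c,b) with drafted(a,c,b), signed(b,c).
Restrictor triples: (a1,c3,b3)→signed(b3,c3) ✗  (a2,c1,b1)→signed(b1,c1) ✓  (a2,c1,b2)→signed(b2,c1) ✓  (a2,c1,b4)→signed(b4,c1) ✓  (a2,c4,b2)→signed(b2,c4) ✓  (a3,c3,b3)→signed(b3,c3) ✗  (a4,c1,b3)→signed(b3,c1) ✗  (a4,c4,b4)→signed(b4,c4) ✓  (a4,c5,b1)→signed(b1,c5) ✗  (a4,c5,b2)→signed(b2,c5) ✓
Counterexamples (restrictor triples failing the scope): 4.

4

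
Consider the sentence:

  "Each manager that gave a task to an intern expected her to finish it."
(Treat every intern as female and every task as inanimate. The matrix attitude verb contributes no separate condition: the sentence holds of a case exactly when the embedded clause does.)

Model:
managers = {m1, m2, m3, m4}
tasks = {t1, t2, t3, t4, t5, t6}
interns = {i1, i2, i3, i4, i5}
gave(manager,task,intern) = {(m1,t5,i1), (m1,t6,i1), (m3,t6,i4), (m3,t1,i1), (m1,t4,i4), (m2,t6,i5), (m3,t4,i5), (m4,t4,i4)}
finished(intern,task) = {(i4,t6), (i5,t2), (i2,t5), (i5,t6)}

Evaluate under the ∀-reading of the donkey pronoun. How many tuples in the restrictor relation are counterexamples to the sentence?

6

"her" takes "an intern" as antecedent and "it" takes "a task"; both are donkey pronouns co-varying with the restrictor.
Strong reading: for every (m,t,i) with gave(m,t,i), finished(i,t).
Restrictor triples: (m1,t4,i4)→finished(i4,t4) ✗  (m1,t5,i1)→finished(i1,t5) ✗  (m1,t6,i1)→finished(i1,t6) ✗  (m2,t6,i5)→finished(i5,t6) ✓  (m3,t1,i1)→finished(i1,t1) ✗  (m3,t4,i5)→finished(i5,t4) ✗  (m3,t6,i4)→finished(i4,t6) ✓  (m4,t4,i4)→finished(i4,t4) ✗
Counterexamples (restrictor triples failing the scope): 6.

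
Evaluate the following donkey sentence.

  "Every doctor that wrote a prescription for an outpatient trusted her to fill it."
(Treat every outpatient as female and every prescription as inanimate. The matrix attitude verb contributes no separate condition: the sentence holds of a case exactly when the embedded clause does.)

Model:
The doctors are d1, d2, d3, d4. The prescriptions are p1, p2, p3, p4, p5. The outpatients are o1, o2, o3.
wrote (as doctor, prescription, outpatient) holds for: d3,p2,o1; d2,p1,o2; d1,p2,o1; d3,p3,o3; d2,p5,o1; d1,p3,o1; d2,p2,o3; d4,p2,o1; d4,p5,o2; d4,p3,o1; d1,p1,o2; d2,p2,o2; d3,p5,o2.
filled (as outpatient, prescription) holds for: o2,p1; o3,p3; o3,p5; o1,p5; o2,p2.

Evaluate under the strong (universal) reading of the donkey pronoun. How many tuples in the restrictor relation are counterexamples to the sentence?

8

"her" takes "an outpatient" as antecedent and "it" takes "a prescription"; both are donkey pronouns co-varying with the restrictor.
Strong reading: for every (d,p,o) with wrote(d,p,o), filled(o,p).
Restrictor triples: (d1,p1,o2)→filled(o2,p1) ✓  (d1,p2,o1)→filled(o1,p2) ✗  (d1,p3,o1)→filled(o1,p3) ✗  (d2,p1,o2)→filled(o2,p1) ✓  (d2,p2,o2)→filled(o2,p2) ✓  (d2,p2,o3)→filled(o3,p2) ✗  (d2,p5,o1)→filled(o1,p5) ✓  (d3,p2,o1)→filled(o1,p2) ✗  (d3,p3,o3)→filled(o3,p3) ✓  (d3,p5,o2)→filled(o2,p5) ✗  (d4,p2,o1)→filled(o1,p2) ✗  (d4,p3,o1)→filled(o1,p3) ✗  (d4,p5,o2)→filled(o2,p5) ✗
Counterexamples (restrictor triples failing the scope): 8.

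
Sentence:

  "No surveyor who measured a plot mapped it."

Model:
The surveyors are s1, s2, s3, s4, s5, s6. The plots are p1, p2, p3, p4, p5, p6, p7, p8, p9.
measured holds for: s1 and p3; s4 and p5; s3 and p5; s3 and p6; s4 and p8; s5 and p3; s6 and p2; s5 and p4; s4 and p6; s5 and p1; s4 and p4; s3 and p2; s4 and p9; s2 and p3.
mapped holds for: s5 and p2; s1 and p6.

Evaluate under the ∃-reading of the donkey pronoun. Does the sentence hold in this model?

True

"it" takes "a plot" as antecedent — a donkey pronoun bound across the clause boundary.
Truth condition: for no (s,p) with measured(s,p) does mapped(s,p) hold.
Restrictor pairs — does the scope hold? (s1,p3):fails  (s2,p3):fails  (s3,p2):fails  (s3,p5):fails  (s3,p6):fails  (s4,p4):fails  (s4,p5):fails  (s4,p6):fails  (s4,p8):fails  (s4,p9):fails  (s5,p1):fails  (s5,p3):fails  (s5,p4):fails  (s6,p2):fails
Scope holds for no restrictor pair, so the sentence is true.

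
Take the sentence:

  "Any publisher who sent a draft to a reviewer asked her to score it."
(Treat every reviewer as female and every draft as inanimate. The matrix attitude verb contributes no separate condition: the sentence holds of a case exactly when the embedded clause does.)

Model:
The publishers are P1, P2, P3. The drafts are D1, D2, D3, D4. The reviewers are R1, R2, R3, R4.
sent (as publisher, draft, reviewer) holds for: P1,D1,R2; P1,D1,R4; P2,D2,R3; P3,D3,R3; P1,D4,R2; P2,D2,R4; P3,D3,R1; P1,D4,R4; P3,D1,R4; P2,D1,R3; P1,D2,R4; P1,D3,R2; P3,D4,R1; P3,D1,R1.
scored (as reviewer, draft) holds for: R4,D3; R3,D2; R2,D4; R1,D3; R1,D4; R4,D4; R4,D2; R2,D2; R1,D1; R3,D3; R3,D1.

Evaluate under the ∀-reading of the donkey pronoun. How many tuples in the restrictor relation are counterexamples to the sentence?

4

"her" takes "a reviewer" as antecedent and "it" takes "a draft"; both are donkey pronouns co-varying with the restrictor.
Strong reading: for every (p,d,r) with sent(p,d,r), scored(r,d).
Restrictor triples: (P1,D1,R2)→scored(R2,D1) ✗  (P1,D1,R4)→scored(R4,D1) ✗  (P1,D2,R4)→scored(R4,D2) ✓  (P1,D3,R2)→scored(R2,D3) ✗  (P1,D4,R2)→scored(R2,D4) ✓  (P1,D4,R4)→scored(R4,D4) ✓  (P2,D1,R3)→scored(R3,D1) ✓  (P2,D2,R3)→scored(R3,D2) ✓  (P2,D2,R4)→scored(R4,D2) ✓  (P3,D1,R1)→scored(R1,D1) ✓  (P3,D1,R4)→scored(R4,D1) ✗  (P3,D3,R1)→scored(R1,D3) ✓  (P3,D3,R3)→scored(R3,D3) ✓  (P3,D4,R1)→scored(R1,D4) ✓
Counterexamples (restrictor triples failing the scope): 4.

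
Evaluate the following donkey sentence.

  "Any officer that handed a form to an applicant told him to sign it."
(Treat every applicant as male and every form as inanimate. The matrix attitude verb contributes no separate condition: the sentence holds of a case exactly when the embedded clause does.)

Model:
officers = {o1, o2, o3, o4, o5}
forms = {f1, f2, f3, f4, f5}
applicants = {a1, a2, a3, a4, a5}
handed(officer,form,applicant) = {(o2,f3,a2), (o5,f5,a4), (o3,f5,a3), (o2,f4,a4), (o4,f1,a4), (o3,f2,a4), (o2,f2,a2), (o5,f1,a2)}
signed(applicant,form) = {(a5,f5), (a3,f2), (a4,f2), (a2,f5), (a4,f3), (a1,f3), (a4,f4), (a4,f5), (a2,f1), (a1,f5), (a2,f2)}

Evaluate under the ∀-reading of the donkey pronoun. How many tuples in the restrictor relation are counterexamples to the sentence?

3

"him" takes "an applicant" as antecedent and "it" takes "a form"; both are donkey pronouns co-varying with the restrictor.
Strong reading: for every (o,f,a) with handed(o,f,a), signed(a,f).
Restrictor triples: (o2,f2,a2)→signed(a2,f2) ✓  (o2,f3,a2)→signed(a2,f3) ✗  (o2,f4,a4)→signed(a4,f4) ✓  (o3,f2,a4)→signed(a4,f2) ✓  (o3,f5,a3)→signed(a3,f5) ✗  (o4,f1,a4)→signed(a4,f1) ✗  (o5,f1,a2)→signed(a2,f1) ✓  (o5,f5,a4)→signed(a4,f5) ✓
Counterexamples (restrictor triples failing the scope): 3.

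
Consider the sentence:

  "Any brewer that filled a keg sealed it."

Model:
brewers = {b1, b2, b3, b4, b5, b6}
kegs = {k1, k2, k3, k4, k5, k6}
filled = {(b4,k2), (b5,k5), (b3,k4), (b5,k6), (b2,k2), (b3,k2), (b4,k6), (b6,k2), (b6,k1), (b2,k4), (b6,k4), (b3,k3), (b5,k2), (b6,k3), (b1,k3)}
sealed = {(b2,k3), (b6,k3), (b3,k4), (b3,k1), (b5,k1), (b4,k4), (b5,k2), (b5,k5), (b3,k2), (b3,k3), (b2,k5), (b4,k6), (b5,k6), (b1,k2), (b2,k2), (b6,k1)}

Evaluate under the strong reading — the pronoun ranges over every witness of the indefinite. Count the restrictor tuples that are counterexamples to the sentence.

"it" takes "a keg" as antecedent — a donkey pronoun bound across the clause boundary.
Strong reading: for every (b,k) with filled(b,k), sealed(b,k).
Restrictor pairs: (b1,k3) ✗  (b2,k2) ✓  (b2,k4) ✗  (b3,k2) ✓  (b3,k3) ✓  (b3,k4) ✓  (b4,k2) ✗  (b4,k6) ✓  (b5,k2) ✓  (b5,k5) ✓  (b5,k6) ✓  (b6,k1) ✓  (b6,k2) ✗  (b6,k3) ✓  (b6,k4) ✗
Counterexamples (restrictor pairs failing the scope): 5.

5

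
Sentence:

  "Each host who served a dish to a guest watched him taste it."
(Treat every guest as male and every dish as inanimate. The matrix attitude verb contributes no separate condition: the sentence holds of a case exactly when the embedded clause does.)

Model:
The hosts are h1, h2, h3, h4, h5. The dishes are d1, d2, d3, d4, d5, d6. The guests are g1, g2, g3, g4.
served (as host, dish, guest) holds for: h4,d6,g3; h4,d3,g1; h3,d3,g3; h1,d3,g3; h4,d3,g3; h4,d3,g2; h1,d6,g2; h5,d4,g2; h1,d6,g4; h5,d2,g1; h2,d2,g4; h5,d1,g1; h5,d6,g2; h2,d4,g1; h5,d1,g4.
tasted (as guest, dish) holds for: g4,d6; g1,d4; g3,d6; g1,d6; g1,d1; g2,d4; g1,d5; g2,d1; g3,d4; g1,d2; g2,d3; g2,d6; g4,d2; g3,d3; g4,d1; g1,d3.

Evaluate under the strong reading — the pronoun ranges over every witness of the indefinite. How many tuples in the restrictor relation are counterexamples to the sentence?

"him" takes "a guest" as antecedent and "it" takes "a dish"; both are donkey pronouns co-varying with the restrictor.
Strong reading: for every (h,d,g) with served(h,d,g), tasted(g,d).
Restrictor triples: (h1,d3,g3)→tasted(g3,d3) ✓  (h1,d6,g2)→tasted(g2,d6) ✓  (h1,d6,g4)→tasted(g4,d6) ✓  (h2,d2,g4)→tasted(g4,d2) ✓  (h2,d4,g1)→tasted(g1,d4) ✓  (h3,d3,g3)→tasted(g3,d3) ✓  (h4,d3,g1)→tasted(g1,d3) ✓  (h4,d3,g2)→tasted(g2,d3) ✓  (h4,d3,g3)→tasted(g3,d3) ✓  (h4,d6,g3)→tasted(g3,d6) ✓  (h5,d1,g1)→tasted(g1,d1) ✓  (h5,d1,g4)→tasted(g4,d1) ✓  (h5,d2,g1)→tasted(g1,d2) ✓  (h5,d4,g2)→tasted(g2,d4) ✓  (h5,d6,g2)→tasted(g2,d6) ✓
Counterexamples (restrictor triples failing the scope): 0.

0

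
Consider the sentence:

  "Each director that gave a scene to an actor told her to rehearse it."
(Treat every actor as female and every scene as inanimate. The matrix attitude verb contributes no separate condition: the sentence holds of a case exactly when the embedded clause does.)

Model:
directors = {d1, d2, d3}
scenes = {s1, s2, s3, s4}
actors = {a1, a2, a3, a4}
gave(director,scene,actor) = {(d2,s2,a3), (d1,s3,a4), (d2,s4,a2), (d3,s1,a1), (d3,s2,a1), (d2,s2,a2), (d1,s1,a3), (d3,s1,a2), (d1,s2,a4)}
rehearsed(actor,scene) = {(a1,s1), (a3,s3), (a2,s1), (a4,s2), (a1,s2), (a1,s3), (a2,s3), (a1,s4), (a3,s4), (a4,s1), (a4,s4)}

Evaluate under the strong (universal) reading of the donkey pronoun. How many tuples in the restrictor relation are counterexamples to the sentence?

"her" takes "an actor" as antecedent and "it" takes "a scene"; both are donkey pronouns co-varying with the restrictor.
Strong reading: for every (d,s,a) with gave(d,s,a), rehearsed(a,s).
Restrictor triples: (d1,s1,a3)→rehearsed(a3,s1) ✗  (d1,s2,a4)→rehearsed(a4,s2) ✓  (d1,s3,a4)→rehearsed(a4,s3) ✗  (d2,s2,a2)→rehearsed(a2,s2) ✗  (d2,s2,a3)→rehearsed(a3,s2) ✗  (d2,s4,a2)→rehearsed(a2,s4) ✗  (d3,s1,a1)→rehearsed(a1,s1) ✓  (d3,s1,a2)→rehearsed(a2,s1) ✓  (d3,s2,a1)→rehearsed(a1,s2) ✓
Counterexamples (restrictor triples failing the scope): 5.

5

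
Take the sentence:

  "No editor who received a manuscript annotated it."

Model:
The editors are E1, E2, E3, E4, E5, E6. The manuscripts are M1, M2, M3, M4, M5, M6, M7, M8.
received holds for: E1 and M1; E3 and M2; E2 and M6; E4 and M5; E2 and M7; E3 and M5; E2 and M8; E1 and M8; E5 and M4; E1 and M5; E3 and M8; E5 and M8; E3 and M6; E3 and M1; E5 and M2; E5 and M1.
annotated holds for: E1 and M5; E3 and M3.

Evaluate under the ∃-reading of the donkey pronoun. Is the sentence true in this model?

False

"it" takes "a manuscript" as antecedent — a donkey pronoun bound across the clause boundary.
Truth condition: for no (e,m) with received(e,m) does annotated(e,m) hold.
Restrictor pairs — does the scope hold? (E1,M1):fails  (E1,M5):holds  (E1,M8):fails  (E2,M6):fails  (E2,M7):fails  (E2,M8):fails  (E3,M1):fails  (E3,M2):fails  (E3,M5):fails  (E3,M6):fails  (E3,M8):fails  (E4,M5):fails  (E5,M1):fails  (E5,M2):fails  (E5,M4):fails  (E5,M8):fails
Scope holds for 1 pair(s), so the sentence is false.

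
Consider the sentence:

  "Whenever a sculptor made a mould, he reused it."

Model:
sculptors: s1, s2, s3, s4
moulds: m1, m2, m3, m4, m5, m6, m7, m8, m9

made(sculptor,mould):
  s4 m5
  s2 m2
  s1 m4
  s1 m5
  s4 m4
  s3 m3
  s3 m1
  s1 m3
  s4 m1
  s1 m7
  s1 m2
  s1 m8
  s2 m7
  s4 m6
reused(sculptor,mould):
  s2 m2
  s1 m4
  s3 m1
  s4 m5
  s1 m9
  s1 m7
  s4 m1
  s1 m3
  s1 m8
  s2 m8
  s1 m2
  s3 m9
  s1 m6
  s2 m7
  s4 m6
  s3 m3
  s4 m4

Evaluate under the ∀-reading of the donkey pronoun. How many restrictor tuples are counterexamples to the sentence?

1

"it" takes "a mould" as antecedent — a donkey pronoun bound across the clause boundary.
Strong reading: for every (s,m) with made(s,m), reused(s,m).
Restrictor pairs: (s1,m2) ✓  (s1,m3) ✓  (s1,m4) ✓  (s1,m5) ✗  (s1,m7) ✓  (s1,m8) ✓  (s2,m2) ✓  (s2,m7) ✓  (s3,m1) ✓  (s3,m3) ✓  (s4,m1) ✓  (s4,m4) ✓  (s4,m5) ✓  (s4,m6) ✓
Counterexamples (restrictor pairs failing the scope): 1.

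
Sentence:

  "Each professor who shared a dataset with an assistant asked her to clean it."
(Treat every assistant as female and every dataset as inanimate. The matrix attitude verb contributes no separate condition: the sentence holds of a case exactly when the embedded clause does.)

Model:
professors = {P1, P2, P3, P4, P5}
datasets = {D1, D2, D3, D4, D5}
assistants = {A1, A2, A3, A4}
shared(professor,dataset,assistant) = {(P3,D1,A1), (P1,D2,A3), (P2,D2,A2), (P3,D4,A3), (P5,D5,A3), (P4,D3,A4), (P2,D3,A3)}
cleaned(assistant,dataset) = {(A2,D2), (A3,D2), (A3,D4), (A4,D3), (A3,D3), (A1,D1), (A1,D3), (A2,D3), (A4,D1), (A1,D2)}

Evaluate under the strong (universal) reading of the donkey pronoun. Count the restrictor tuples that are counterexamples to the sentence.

"her" takes "an assistant" as antecedent and "it" takes "a dataset"; both are donkey pronouns co-varying with the restrictor.
Strong reading: for every (p,d,a) with shared(p,d,a), cleaned(a,d).
Restrictor triples: (P1,D2,A3)→cleaned(A3,D2) ✓  (P2,D2,A2)→cleaned(A2,D2) ✓  (P2,D3,A3)→cleaned(A3,D3) ✓  (P3,D1,A1)→cleaned(A1,D1) ✓  (P3,D4,A3)→cleaned(A3,D4) ✓  (P4,D3,A4)→cleaned(A4,D3) ✓  (P5,D5,A3)→cleaned(A3,D5) ✗
Counterexamples (restrictor triples failing the scope): 1.

1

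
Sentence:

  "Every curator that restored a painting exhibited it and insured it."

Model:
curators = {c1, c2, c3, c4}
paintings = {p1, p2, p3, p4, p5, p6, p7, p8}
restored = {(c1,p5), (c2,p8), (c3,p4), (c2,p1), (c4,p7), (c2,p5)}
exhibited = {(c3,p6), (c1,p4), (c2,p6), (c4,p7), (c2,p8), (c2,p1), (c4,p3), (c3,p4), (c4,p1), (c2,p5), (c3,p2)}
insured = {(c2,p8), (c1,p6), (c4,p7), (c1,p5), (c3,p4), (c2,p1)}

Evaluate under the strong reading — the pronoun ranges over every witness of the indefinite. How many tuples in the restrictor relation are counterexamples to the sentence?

2

"it" takes "a painting" as antecedent — a donkey pronoun bound across the clause boundary.
Strong reading: for every (c,p) with restored(c,p), exhibited(c,p) ∧ insured(c,p).
Restrictor pairs: (c1,p5) ✗  (c2,p1) ✓  (c2,p5) ✗  (c2,p8) ✓  (c3,p4) ✓  (c4,p7) ✓
Counterexamples (restrictor pairs failing the scope): 2.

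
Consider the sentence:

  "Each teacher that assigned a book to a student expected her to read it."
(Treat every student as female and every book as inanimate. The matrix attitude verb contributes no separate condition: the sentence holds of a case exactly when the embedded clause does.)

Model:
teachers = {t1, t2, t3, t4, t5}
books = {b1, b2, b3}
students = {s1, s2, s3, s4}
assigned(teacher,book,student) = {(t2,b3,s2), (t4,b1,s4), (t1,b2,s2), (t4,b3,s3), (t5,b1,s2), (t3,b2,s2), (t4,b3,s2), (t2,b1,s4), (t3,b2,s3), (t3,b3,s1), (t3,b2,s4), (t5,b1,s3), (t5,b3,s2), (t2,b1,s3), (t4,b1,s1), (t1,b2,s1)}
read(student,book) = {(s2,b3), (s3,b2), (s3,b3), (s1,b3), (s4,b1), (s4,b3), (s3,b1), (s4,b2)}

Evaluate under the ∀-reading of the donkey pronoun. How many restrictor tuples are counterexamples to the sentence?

5

"her" takes "a student" as antecedent and "it" takes "a book"; both are donkey pronouns co-varying with the restrictor.
Strong reading: for every (t,b,s) with assigned(t,b,s), read(s,b).
Restrictor triples: (t1,b2,s1)→read(s1,b2) ✗  (t1,b2,s2)→read(s2,b2) ✗  (t2,b1,s3)→read(s3,b1) ✓  (t2,b1,s4)→read(s4,b1) ✓  (t2,b3,s2)→read(s2,b3) ✓  (t3,b2,s2)→read(s2,b2) ✗  (t3,b2,s3)→read(s3,b2) ✓  (t3,b2,s4)→read(s4,b2) ✓  (t3,b3,s1)→read(s1,b3) ✓  (t4,b1,s1)→read(s1,b1) ✗  (t4,b1,s4)→read(s4,b1) ✓  (t4,b3,s2)→read(s2,b3) ✓  (t4,b3,s3)→read(s3,b3) ✓  (t5,b1,s2)→read(s2,b1) ✗  (t5,b1,s3)→read(s3,b1) ✓  (t5,b3,s2)→read(s2,b3) ✓
Counterexamples (restrictor triples failing the scope): 5.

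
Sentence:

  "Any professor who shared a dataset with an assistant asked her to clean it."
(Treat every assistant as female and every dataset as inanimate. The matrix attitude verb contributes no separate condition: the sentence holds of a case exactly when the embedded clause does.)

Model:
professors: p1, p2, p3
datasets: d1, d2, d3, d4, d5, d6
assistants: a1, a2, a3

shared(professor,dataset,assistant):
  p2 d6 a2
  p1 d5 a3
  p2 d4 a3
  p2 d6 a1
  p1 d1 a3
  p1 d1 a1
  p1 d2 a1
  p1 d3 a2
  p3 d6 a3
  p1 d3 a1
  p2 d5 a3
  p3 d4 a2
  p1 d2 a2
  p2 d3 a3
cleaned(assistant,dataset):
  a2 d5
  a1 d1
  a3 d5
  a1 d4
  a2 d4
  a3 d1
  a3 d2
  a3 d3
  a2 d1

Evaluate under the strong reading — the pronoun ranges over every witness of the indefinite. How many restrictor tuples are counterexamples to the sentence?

"her" takes "an assistant" as antecedent and "it" takes "a dataset"; both are donkey pronouns co-varying with the restrictor.
Strong reading: for every (p,d,a) with shared(p,d,a), cleaned(a,d).
Restrictor triples: (p1,d1,a1)→cleaned(a1,d1) ✓  (p1,d1,a3)→cleaned(a3,d1) ✓  (p1,d2,a1)→cleaned(a1,d2) ✗  (p1,d2,a2)→cleaned(a2,d2) ✗  (p1,d3,a1)→cleaned(a1,d3) ✗  (p1,d3,a2)→cleaned(a2,d3) ✗  (p1,d5,a3)→cleaned(a3,d5) ✓  (p2,d3,a3)→cleaned(a3,d3) ✓  (p2,d4,a3)→cleaned(a3,d4) ✗  (p2,d5,a3)→cleaned(a3,d5) ✓  (p2,d6,a1)→cleaned(a1,d6) ✗  (p2,d6,a2)→cleaned(a2,d6) ✗  (p3,d4,a2)→cleaned(a2,d4) ✓  (p3,d6,a3)→cleaned(a3,d6) ✗
Counterexamples (restrictor triples failing the scope): 8.

8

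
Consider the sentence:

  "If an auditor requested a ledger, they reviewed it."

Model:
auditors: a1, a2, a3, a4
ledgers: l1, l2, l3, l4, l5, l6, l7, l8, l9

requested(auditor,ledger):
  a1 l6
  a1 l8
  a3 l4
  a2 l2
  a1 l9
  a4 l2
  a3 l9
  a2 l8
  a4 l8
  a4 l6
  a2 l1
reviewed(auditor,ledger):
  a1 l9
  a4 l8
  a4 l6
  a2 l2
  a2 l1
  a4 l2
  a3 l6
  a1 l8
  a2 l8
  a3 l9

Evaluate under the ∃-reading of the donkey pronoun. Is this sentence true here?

"it" takes "a ledger" as antecedent — a donkey pronoun bound across the clause boundary.
Weak reading: every auditor a with some requested-ledger has at least one requested-ledger l such that reviewed(a,l).
Per auditor: a1:✓  a2:✓  a3:✓  a4:✓
Every auditor in the restrictor has a witness.

True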